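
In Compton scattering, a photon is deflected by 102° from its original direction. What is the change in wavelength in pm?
2.9308 pm

Using the Compton scattering formula:
Δλ = λ_C(1 - cos θ)

where λ_C = h/(m_e·c) ≈ 2.4263 pm is the Compton wavelength of an electron.

For θ = 102°:
cos(102°) = -0.2079
1 - cos(102°) = 1.2079

Δλ = 2.4263 × 1.2079
Δλ = 2.9308 pm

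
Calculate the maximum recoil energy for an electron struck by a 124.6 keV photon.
40.8450 keV

Maximum energy transfer occurs at θ = 180° (backscattering).

Initial photon: E₀ = 124.6 keV → λ₀ = 9.9506 pm

Maximum Compton shift (at 180°):
Δλ_max = 2λ_C = 2 × 2.4263 = 4.8526 pm

Final wavelength:
λ' = 9.9506 + 4.8526 = 14.8032 pm

Minimum photon energy (maximum energy to electron):
E'_min = hc/λ' = 83.7550 keV

Maximum electron kinetic energy:
K_max = E₀ - E'_min = 124.6000 - 83.7550 = 40.8450 keV

(Intermediate values are shown rounded; full precision is carried through to the final answer.)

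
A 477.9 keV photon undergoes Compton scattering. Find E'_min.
166.4893 keV (at θ = 180°)

The scattered photon has minimum energy when its wavelength is maximum, i.e., when the Compton shift Δλ = λ_C(1 − cos θ) is maximum. This occurs at θ = 180° (backscattering), giving Δλ_max = 2λ_C = 4.8526 pm.

Initial wavelength: λ₀ = hc/E₀ = 2.5944 pm
Maximum final wavelength: λ'_max = λ₀ + 2λ_C = 2.5944 + 4.8526 = 7.4470 pm
Minimum final energy: E'_min = hc/λ'_max = 166.4893 keV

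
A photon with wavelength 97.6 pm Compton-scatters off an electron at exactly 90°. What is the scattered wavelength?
100.0263 pm

Using the Compton formula: λ' = λ + λ_C(1 − cos θ)

For θ = 90°, cos θ = 0 (exact) = 0.0000, so:
1 − cos 90° = 1 − (0) = 1.0000

Δλ = λ_C × 1.0000 = 2.4263 × 1.0000 = 2.4263 pm

λ' = 97.6 + 2.4263 = 100.0263 pm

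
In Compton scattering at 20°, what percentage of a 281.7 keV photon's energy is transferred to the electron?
0.0322 (or 3.22%)

Calculate initial and final photon energies:

Initial: E₀ = 281.7 keV → λ₀ = 4.4013 pm
Compton shift: Δλ = 0.1463 pm
Final wavelength: λ' = 4.5476 pm
Final energy: E' = 272.6360 keV

Fractional energy loss:
(E₀ - E')/E₀ = (281.7000 - 272.6360)/281.7000
= 9.0640/281.7000
= 0.0322
= 3.22%

(Intermediate values are shown rounded; full precision is carried through to the final answer.)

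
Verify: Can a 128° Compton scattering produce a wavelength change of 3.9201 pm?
Yes, consistent

Calculate the expected shift for θ = 128°:

Δλ_expected = λ_C(1 - cos(128°))
Δλ_expected = 2.4263 × (1 - cos(128°))
Δλ_expected = 2.4263 × 1.6157
Δλ_expected = 3.9201 pm

Given shift: 3.9201 pm
Expected shift: 3.9201 pm
Difference: 0.0000 pm

The values match. This is consistent with Compton scattering at the stated angle.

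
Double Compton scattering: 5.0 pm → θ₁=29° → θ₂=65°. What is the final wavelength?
6.7051 pm

Apply Compton shift twice:

First scattering at θ₁ = 29°:
Δλ₁ = λ_C(1 - cos(29°))
Δλ₁ = 2.4263 × 0.1254
Δλ₁ = 0.3042 pm

After first scattering:
λ₁ = 5.0 + 0.3042 = 5.3042 pm

Second scattering at θ₂ = 65°:
Δλ₂ = λ_C(1 - cos(65°))
Δλ₂ = 2.4263 × 0.5774
Δλ₂ = 1.4009 pm

Final wavelength:
λ₂ = 5.3042 + 1.4009 = 6.7051 pm

Total shift: Δλ_total = 0.3042 + 1.4009 = 1.7051 pm

(Intermediate values are shown rounded; full precision is carried through to the final answer.)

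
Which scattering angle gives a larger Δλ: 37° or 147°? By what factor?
147° produces the larger shift by a factor of 9.131

Calculate both shifts using Δλ = λ_C(1 - cos θ):

For θ₁ = 37°:
Δλ₁ = 2.4263 × (1 - cos(37°))
Δλ₁ = 2.4263 × 0.2014
Δλ₁ = 0.4886 pm

For θ₂ = 147°:
Δλ₂ = 2.4263 × (1 - cos(147°))
Δλ₂ = 2.4263 × 1.8387
Δλ₂ = 4.4612 pm

The 147° angle produces the larger shift.
Ratio: 4.4612/0.4886 = 9.131

(Intermediate values are shown rounded; full precision is carried through to the final answer.)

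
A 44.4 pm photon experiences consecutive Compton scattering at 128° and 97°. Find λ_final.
51.0421 pm

Apply Compton shift twice:

First scattering at θ₁ = 128°:
Δλ₁ = λ_C(1 - cos(128°))
Δλ₁ = 2.4263 × 1.6157
Δλ₁ = 3.9201 pm

After first scattering:
λ₁ = 44.4 + 3.9201 = 48.3201 pm

Second scattering at θ₂ = 97°:
Δλ₂ = λ_C(1 - cos(97°))
Δλ₂ = 2.4263 × 1.1219
Δλ₂ = 2.7220 pm

Final wavelength:
λ₂ = 48.3201 + 2.7220 = 51.0421 pm

Total shift: Δλ_total = 3.9201 + 2.7220 = 6.6421 pm

(Intermediate values are shown rounded; full precision is carried through to the final answer.)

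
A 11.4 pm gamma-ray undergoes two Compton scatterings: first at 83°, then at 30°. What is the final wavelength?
13.8557 pm

Apply Compton shift twice:

First scattering at θ₁ = 83°:
Δλ₁ = λ_C(1 - cos(83°))
Δλ₁ = 2.4263 × 0.8781
Δλ₁ = 2.1306 pm

After first scattering:
λ₁ = 11.4 + 2.1306 = 13.5306 pm

Second scattering at θ₂ = 30°:
Δλ₂ = λ_C(1 - cos(30°))
Δλ₂ = 2.4263 × 0.1340
Δλ₂ = 0.3251 pm

Final wavelength:
λ₂ = 13.5306 + 0.3251 = 13.8557 pm

Total shift: Δλ_total = 2.1306 + 0.3251 = 2.4557 pm

(Intermediate values are shown rounded; full precision is carried through to the final answer.)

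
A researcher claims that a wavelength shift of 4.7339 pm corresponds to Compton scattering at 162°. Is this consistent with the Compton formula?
Yes, consistent

Calculate the expected shift for θ = 162°:

Δλ_expected = λ_C(1 - cos(162°))
Δλ_expected = 2.4263 × (1 - cos(162°))
Δλ_expected = 2.4263 × 1.9511
Δλ_expected = 4.7339 pm

Given shift: 4.7339 pm
Expected shift: 4.7339 pm
Difference: 0.0000 pm

The values match. This is consistent with Compton scattering at the stated angle.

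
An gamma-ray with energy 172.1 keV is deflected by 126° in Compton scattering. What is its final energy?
112.1354 keV

First convert energy to wavelength:
λ = hc/E, with hc ≈ 1239.842 keV·pm (i.e. 1239.842 eV·nm)

For E = 172.1 keV = 172100 eV:
λ = 1239.842 keV·pm / 172.1 keV
λ = 7.2042 pm

Calculate the Compton shift:
Δλ = λ_C(1 - cos(126°)) = 2.4263 × 1.5878
Δλ = 3.8525 pm

Final wavelength:
λ' = 7.2042 + 3.8525 = 11.0567 pm

Final energy:
E' = hc/λ' = 1239.842 / 11.0567 = 112.1354 keV

(Intermediate values are shown rounded; full precision is carried through to the final answer.)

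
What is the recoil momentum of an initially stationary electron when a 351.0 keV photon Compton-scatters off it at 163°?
2.6516e-22 kg·m/s

The electron is initially at rest, so by conservation of momentum:
p⃗_e = p⃗₀ − p⃗'  (incident photon momentum minus scattered photon momentum)

Photon momentum magnitudes (p = h/λ = E/c):
λ₀ = hc/E₀ = 3.5323 pm → p₀ = h/λ₀ = 1.8758e-22 kg·m/s
Δλ = λ_C(1 − cos 163°) = 4.7466 pm
λ' = 8.2789 pm → p' = h/λ' = 8.0035e-23 kg·m/s

The scattered photon makes angle θ = 163° with the incident direction, so by the law of cosines:
|p⃗_e|² = p₀² + p'² − 2p₀p'cos θ
|p⃗_e|² = (1.8758e-22)² + (8.0035e-23)² − 2·1.8758e-22·8.0035e-23·cos(163°)
|p⃗_e| = 2.6516e-22 kg·m/s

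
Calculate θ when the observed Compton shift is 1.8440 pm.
76.11°

From the Compton formula Δλ = λ_C(1 - cos θ), we can solve for θ:

cos θ = 1 - Δλ/λ_C

Given:
- Δλ = 1.8440 pm
- λ_C = h/(m_e·c) ≈ 2.42631024 pm

cos θ = 1 - 1.8440/2.42631024
cos θ = 1 - 0.760002
cos θ = 0.239998

θ = arccos(0.239998)
θ = 76.11°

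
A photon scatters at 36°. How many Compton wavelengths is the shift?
0.1910 λ_C

The Compton shift formula is:
Δλ = λ_C(1 - cos θ)

Dividing both sides by λ_C:
Δλ/λ_C = 1 - cos θ

For θ = 36°:
Δλ/λ_C = 1 - cos(36°)
Δλ/λ_C = 1 - 0.8090
Δλ/λ_C = 0.1910

This means the shift is 0.1910 × λ_C = 0.4634 pm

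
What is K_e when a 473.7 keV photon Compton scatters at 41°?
87.7579 keV

By energy conservation: K_e = E_initial - E_final

First find the scattered photon energy:
Initial wavelength: λ = hc/E = 2.6174 pm
Compton shift: Δλ = λ_C(1 - cos(41°)) = 0.5952 pm
Final wavelength: λ' = 2.6174 + 0.5952 = 3.2125 pm
Final photon energy: E' = hc/λ' = 385.9421 keV

Electron kinetic energy:
K_e = E - E' = 473.7000 - 385.9421 = 87.7579 keV

(Intermediate values are shown rounded; full precision is carried through to the final answer.)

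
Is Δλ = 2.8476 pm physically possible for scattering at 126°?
No, inconsistent

Calculate the expected shift for θ = 126°:

Δλ_expected = λ_C(1 - cos(126°))
Δλ_expected = 2.4263 × (1 - cos(126°))
Δλ_expected = 2.4263 × 1.5878
Δλ_expected = 3.8525 pm

Given shift: 2.8476 pm
Expected shift: 3.8525 pm
Difference: 1.0048 pm

The values do not match. The given shift corresponds to θ ≈ 100.0°, not 126°.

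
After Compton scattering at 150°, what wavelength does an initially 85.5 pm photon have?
90.0276 pm

Using the Compton formula: λ' = λ + λ_C(1 − cos θ)

For θ = 150°, cos θ = -√3/2 (exact) ≈ -0.8660, so:
1 − cos 150° = 1 − (-√3/2) ≈ 1.8660

Δλ = λ_C × 1.8660 = 2.4263 × 1.8660 = 4.5276 pm

λ' = 85.5 + 4.5276 = 90.0276 pm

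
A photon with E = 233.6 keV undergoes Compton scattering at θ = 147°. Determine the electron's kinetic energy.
106.6805 keV

By energy conservation: K_e = E_initial - E_final

First find the scattered photon energy:
Initial wavelength: λ = hc/E = 5.3075 pm
Compton shift: Δλ = λ_C(1 - cos(147°)) = 4.4612 pm
Final wavelength: λ' = 5.3075 + 4.4612 = 9.7687 pm
Final photon energy: E' = hc/λ' = 126.9195 keV

Electron kinetic energy:
K_e = E - E' = 233.6000 - 126.9195 = 106.6805 keV

(Intermediate values are shown rounded; full precision is carried through to the final answer.)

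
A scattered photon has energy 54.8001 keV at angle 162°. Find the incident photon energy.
69.3000 keV

Convert final energy to wavelength (hc ≈ 1239.842 keV·pm):
λ' = hc/E' = 1239.842 / 54.8001 = 22.6248 pm

Calculate the Compton shift:
Δλ = λ_C(1 - cos(162°))
Δλ = 2.4263 × (1 - cos(162°))
Δλ = 4.7339 pm

Initial wavelength:
λ = λ' - Δλ = 22.6248 - 4.7339 = 17.8909 pm

Initial energy:
E = hc/λ = 1239.842 / 17.8909 = 69.3000 keV

(Intermediate values are shown rounded; full precision is carried through to the final answer.)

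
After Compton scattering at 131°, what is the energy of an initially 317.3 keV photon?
156.4353 keV

First convert energy to wavelength:
λ = hc/E, with hc ≈ 1239.842 keV·pm (i.e. 1239.842 eV·nm)

For E = 317.3 keV = 317300 eV:
λ = 1239.842 keV·pm / 317.3 keV
λ = 3.9075 pm

Calculate the Compton shift:
Δλ = λ_C(1 - cos(131°)) = 2.4263 × 1.6561
Δλ = 4.0181 pm

Final wavelength:
λ' = 3.9075 + 4.0181 = 7.9256 pm

Final energy:
E' = hc/λ' = 1239.842 / 7.9256 = 156.4353 keV

(Intermediate values are shown rounded; full precision is carried through to the final answer.)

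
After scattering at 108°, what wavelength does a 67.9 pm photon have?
71.0761 pm

Using the Compton scattering formula:
λ' = λ + Δλ = λ + λ_C(1 - cos θ)

Given:
- Initial wavelength λ = 67.9 pm
- Scattering angle θ = 108°
- Compton wavelength λ_C ≈ 2.4263 pm

Calculate the shift:
Δλ = 2.4263 × (1 - cos(108°))
Δλ = 2.4263 × 1.3090
Δλ = 3.1761 pm

Final wavelength:
λ' = 67.9 + 3.1761 = 71.0761 pm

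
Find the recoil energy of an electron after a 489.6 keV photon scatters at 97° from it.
253.6356 keV

By energy conservation: K_e = E_initial - E_final

First find the scattered photon energy:
Initial wavelength: λ = hc/E = 2.5324 pm
Compton shift: Δλ = λ_C(1 - cos(97°)) = 2.7220 pm
Final wavelength: λ' = 2.5324 + 2.7220 = 5.2544 pm
Final photon energy: E' = hc/λ' = 235.9644 keV

Electron kinetic energy:
K_e = E - E' = 489.6000 - 235.9644 = 253.6356 keV

(Intermediate values are shown rounded; full precision is carried through to the final answer.)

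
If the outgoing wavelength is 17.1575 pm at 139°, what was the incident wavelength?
12.9000 pm

From λ' = λ + Δλ, we have λ = λ' - Δλ

First calculate the Compton shift:
Δλ = λ_C(1 - cos θ)
Δλ = 2.4263 × (1 - cos(139°))
Δλ = 2.4263 × 1.7547
Δλ = 4.2575 pm

Initial wavelength:
λ = λ' - Δλ
λ = 17.1575 - 4.2575
λ = 12.9000 pm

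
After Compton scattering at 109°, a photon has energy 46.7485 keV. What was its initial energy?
53.2000 keV

Convert final energy to wavelength (hc ≈ 1239.842 keV·pm):
λ' = hc/E' = 1239.842 / 46.7485 = 26.5215 pm

Calculate the Compton shift:
Δλ = λ_C(1 - cos(109°))
Δλ = 2.4263 × (1 - cos(109°))
Δλ = 3.2162 pm

Initial wavelength:
λ = λ' - Δλ = 26.5215 - 3.2162 = 23.3053 pm

Initial energy:
E = hc/λ = 1239.842 / 23.3053 = 53.2000 keV

(Intermediate values are shown rounded; full precision is carried through to the final answer.)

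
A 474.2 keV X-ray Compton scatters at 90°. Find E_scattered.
245.9561 keV

First convert energy to wavelength:
λ = hc/E, with hc ≈ 1239.842 keV·pm (i.e. 1239.842 eV·nm)

For E = 474.2 keV = 474200 eV:
λ = 1239.842 keV·pm / 474.2 keV
λ = 2.6146 pm

Calculate the Compton shift:
Δλ = λ_C(1 - cos(90°)) = 2.4263 × 1.0000
Δλ = 2.4263 pm

Final wavelength:
λ' = 2.6146 + 2.4263 = 5.0409 pm

Final energy:
E' = hc/λ' = 1239.842 / 5.0409 = 245.9561 keV

(Intermediate values are shown rounded; full precision is carried through to the final answer.)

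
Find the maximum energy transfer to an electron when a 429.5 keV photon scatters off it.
269.2998 keV

Maximum energy transfer occurs at θ = 180° (backscattering).

Initial photon: E₀ = 429.5 keV → λ₀ = 2.8867 pm

Maximum Compton shift (at 180°):
Δλ_max = 2λ_C = 2 × 2.4263 = 4.8526 pm

Final wavelength:
λ' = 2.8867 + 4.8526 = 7.7393 pm

Minimum photon energy (maximum energy to electron):
E'_min = hc/λ' = 160.2002 keV

Maximum electron kinetic energy:
K_max = E₀ - E'_min = 429.5000 - 160.2002 = 269.2998 keV

(Intermediate values are shown rounded; full precision is carried through to the final answer.)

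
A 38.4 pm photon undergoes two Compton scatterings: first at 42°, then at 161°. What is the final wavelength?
43.7436 pm

Apply Compton shift twice:

First scattering at θ₁ = 42°:
Δλ₁ = λ_C(1 - cos(42°))
Δλ₁ = 2.4263 × 0.2569
Δλ₁ = 0.6232 pm

After first scattering:
λ₁ = 38.4 + 0.6232 = 39.0232 pm

Second scattering at θ₂ = 161°:
Δλ₂ = λ_C(1 - cos(161°))
Δλ₂ = 2.4263 × 1.9455
Δλ₂ = 4.7204 pm

Final wavelength:
λ₂ = 39.0232 + 4.7204 = 43.7436 pm

Total shift: Δλ_total = 0.6232 + 4.7204 = 5.3436 pm

(Intermediate values are shown rounded; full precision is carried through to the final answer.)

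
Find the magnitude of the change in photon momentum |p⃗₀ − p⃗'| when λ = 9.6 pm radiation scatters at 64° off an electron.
6.8990e-23 kg·m/s

Photon momentum magnitude is p = h/λ.

Initial momentum:
p₀ = h/λ = 6.6261e-34/9.6000e-12 = 6.9022e-23 kg·m/s

After scattering:
λ' = λ + Δλ = 9.6 + 1.3627 = 10.9627 pm
p' = h/λ' = 6.6261e-34/1.0963e-11 = 6.0442e-23 kg·m/s

Momentum is a vector; the scattered photon's direction makes angle θ = 64° with the incident direction. The magnitude of the vector change Δp⃗ = p⃗₀ − p⃗' is found from the law of cosines:
|Δp⃗|² = p₀² + p'² − 2p₀p'cos θ
|Δp⃗|² = (6.9022e-23)² + (6.0442e-23)² − 2·6.9022e-23·6.0442e-23·cos(64°)
|Δp⃗| = 6.8990e-23 kg·m/s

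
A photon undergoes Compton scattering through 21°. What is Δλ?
0.1612 pm

Using the Compton scattering formula:
Δλ = λ_C(1 - cos θ)

where λ_C = h/(m_e·c) ≈ 2.4263 pm is the Compton wavelength of an electron.

For θ = 21°:
cos(21°) = 0.9336
1 - cos(21°) = 0.0664

Δλ = 2.4263 × 0.0664
Δλ = 0.1612 pm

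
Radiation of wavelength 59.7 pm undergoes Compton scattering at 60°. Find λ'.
60.9132 pm

Using the Compton formula: λ' = λ + λ_C(1 − cos θ)

For θ = 60°, cos θ = 1/2 (exact) = 0.5000, so:
1 − cos 60° = 1 − (1/2) = 0.5000

Δλ = λ_C × 0.5000 = 2.4263 × 0.5000 = 1.2132 pm

λ' = 59.7 + 1.2132 = 60.9132 pm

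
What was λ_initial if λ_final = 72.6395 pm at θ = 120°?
69.0000 pm

From λ' = λ + Δλ, we have λ = λ' - Δλ

First calculate the Compton shift:
Δλ = λ_C(1 - cos θ)
Δλ = 2.4263 × (1 - cos(120°))
Δλ = 2.4263 × 1.5000
Δλ = 3.6395 pm

Initial wavelength:
λ = λ' - Δλ
λ = 72.6395 - 3.6395
λ = 69.0000 pm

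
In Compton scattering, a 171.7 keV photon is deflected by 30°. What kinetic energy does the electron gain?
7.3964 keV

By energy conservation: K_e = E_initial - E_final

First find the scattered photon energy:
Initial wavelength: λ = hc/E = 7.2210 pm
Compton shift: Δλ = λ_C(1 - cos(30°)) = 0.3251 pm
Final wavelength: λ' = 7.2210 + 0.3251 = 7.5460 pm
Final photon energy: E' = hc/λ' = 164.3036 keV

Electron kinetic energy:
K_e = E - E' = 171.7000 - 164.3036 = 7.3964 keV

(Intermediate values are shown rounded; full precision is carried through to the final answer.)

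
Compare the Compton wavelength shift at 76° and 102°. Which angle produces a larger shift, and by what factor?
102° produces the larger shift by a factor of 1.593

Calculate both shifts using Δλ = λ_C(1 - cos θ):

For θ₁ = 76°:
Δλ₁ = 2.4263 × (1 - cos(76°))
Δλ₁ = 2.4263 × 0.7581
Δλ₁ = 1.8393 pm

For θ₂ = 102°:
Δλ₂ = 2.4263 × (1 - cos(102°))
Δλ₂ = 2.4263 × 1.2079
Δλ₂ = 2.9308 pm

The 102° angle produces the larger shift.
Ratio: 2.9308/1.8393 = 1.593

(Intermediate values are shown rounded; full precision is carried through to the final answer.)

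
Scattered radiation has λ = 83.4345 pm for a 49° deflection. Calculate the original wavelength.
82.6000 pm

From λ' = λ + Δλ, we have λ = λ' - Δλ

First calculate the Compton shift:
Δλ = λ_C(1 - cos θ)
Δλ = 2.4263 × (1 - cos(49°))
Δλ = 2.4263 × 0.3439
Δλ = 0.8345 pm

Initial wavelength:
λ = λ' - Δλ
λ = 83.4345 - 0.8345
λ = 82.6000 pm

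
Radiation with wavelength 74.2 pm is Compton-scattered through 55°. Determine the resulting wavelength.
75.2346 pm

Using the Compton scattering formula:
λ' = λ + Δλ = λ + λ_C(1 - cos θ)

Given:
- Initial wavelength λ = 74.2 pm
- Scattering angle θ = 55°
- Compton wavelength λ_C ≈ 2.4263 pm

Calculate the shift:
Δλ = 2.4263 × (1 - cos(55°))
Δλ = 2.4263 × 0.4264
Δλ = 1.0346 pm

Final wavelength:
λ' = 74.2 + 1.0346 = 75.2346 pm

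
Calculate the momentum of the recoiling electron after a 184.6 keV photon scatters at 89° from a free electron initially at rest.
1.2159e-22 kg·m/s

The electron is initially at rest, so by conservation of momentum:
p⃗_e = p⃗₀ − p⃗'  (incident photon momentum minus scattered photon momentum)

Photon momentum magnitudes (p = h/λ = E/c):
λ₀ = hc/E₀ = 6.7164 pm → p₀ = h/λ₀ = 9.8656e-23 kg·m/s
Δλ = λ_C(1 − cos 89°) = 2.3840 pm
λ' = 9.1003 pm → p' = h/λ' = 7.2811e-23 kg·m/s

The scattered photon makes angle θ = 89° with the incident direction, so by the law of cosines:
|p⃗_e|² = p₀² + p'² − 2p₀p'cos θ
|p⃗_e|² = (9.8656e-23)² + (7.2811e-23)² − 2·9.8656e-23·7.2811e-23·cos(89°)
|p⃗_e| = 1.2159e-22 kg·m/s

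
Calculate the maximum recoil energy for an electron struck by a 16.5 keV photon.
1.0009 keV

Maximum energy transfer occurs at θ = 180° (backscattering).

Initial photon: E₀ = 16.5 keV → λ₀ = 75.1419 pm

Maximum Compton shift (at 180°):
Δλ_max = 2λ_C = 2 × 2.4263 = 4.8526 pm

Final wavelength:
λ' = 75.1419 + 4.8526 = 79.9946 pm

Minimum photon energy (maximum energy to electron):
E'_min = hc/λ' = 15.4991 keV

Maximum electron kinetic energy:
K_max = E₀ - E'_min = 16.5000 - 15.4991 = 1.0009 keV

(Intermediate values are shown rounded; full precision is carried through to the final answer.)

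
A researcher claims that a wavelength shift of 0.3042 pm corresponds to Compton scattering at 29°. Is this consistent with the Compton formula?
Yes, consistent

Calculate the expected shift for θ = 29°:

Δλ_expected = λ_C(1 - cos(29°))
Δλ_expected = 2.4263 × (1 - cos(29°))
Δλ_expected = 2.4263 × 0.1254
Δλ_expected = 0.3042 pm

Given shift: 0.3042 pm
Expected shift: 0.3042 pm
Difference: 0.0000 pm

The values match. This is consistent with Compton scattering at the stated angle.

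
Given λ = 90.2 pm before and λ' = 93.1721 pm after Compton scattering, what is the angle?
103.00°

First find the wavelength shift:
Δλ = λ' - λ = 93.1721 - 90.2 = 2.9721 pm

Using Δλ = λ_C(1 - cos θ), with λ_C = h/(m_e·c) ≈ 2.42631024 pm:
cos θ = 1 - Δλ/λ_C
cos θ = 1 - 2.9721/2.42631024
cos θ = -0.224946

θ = arccos(-0.224946)
θ = 103.00°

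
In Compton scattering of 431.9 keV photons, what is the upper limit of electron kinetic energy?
271.3671 keV

Maximum energy transfer occurs at θ = 180° (backscattering).

Initial photon: E₀ = 431.9 keV → λ₀ = 2.8707 pm

Maximum Compton shift (at 180°):
Δλ_max = 2λ_C = 2 × 2.4263 = 4.8526 pm

Final wavelength:
λ' = 2.8707 + 4.8526 = 7.7233 pm

Minimum photon energy (maximum energy to electron):
E'_min = hc/λ' = 160.5329 keV

Maximum electron kinetic energy:
K_max = E₀ - E'_min = 431.9000 - 160.5329 = 271.3671 keV

(Intermediate values are shown rounded; full precision is carried through to the final answer.)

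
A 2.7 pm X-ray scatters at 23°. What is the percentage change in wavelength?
7.1437%

Calculate the Compton shift:
Δλ = λ_C(1 - cos(23°))
Δλ = 2.4263 × (1 - cos(23°))
Δλ = 2.4263 × 0.0795
Δλ = 0.1929 pm

Percentage change:
(Δλ/λ₀) × 100 = (0.1929/2.7) × 100
= 7.1437%

(Intermediate values are shown rounded; full precision is carried through to the final answer.)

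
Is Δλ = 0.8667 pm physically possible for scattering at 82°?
No, inconsistent

Calculate the expected shift for θ = 82°:

Δλ_expected = λ_C(1 - cos(82°))
Δλ_expected = 2.4263 × (1 - cos(82°))
Δλ_expected = 2.4263 × 0.8608
Δλ_expected = 2.0886 pm

Given shift: 0.8667 pm
Expected shift: 2.0886 pm
Difference: 1.2219 pm

The values do not match. The given shift corresponds to θ ≈ 50.0°, not 82°.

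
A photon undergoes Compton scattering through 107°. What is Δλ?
3.1357 pm

Using the Compton scattering formula:
Δλ = λ_C(1 - cos θ)

where λ_C = h/(m_e·c) ≈ 2.4263 pm is the Compton wavelength of an electron.

For θ = 107°:
cos(107°) = -0.2924
1 - cos(107°) = 1.2924

Δλ = 2.4263 × 1.2924
Δλ = 3.1357 pm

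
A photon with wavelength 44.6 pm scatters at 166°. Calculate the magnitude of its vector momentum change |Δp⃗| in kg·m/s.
2.8065e-23 kg·m/s

Photon momentum magnitude is p = h/λ.

Initial momentum:
p₀ = h/λ = 6.6261e-34/4.4600e-11 = 1.4857e-23 kg·m/s

After scattering:
λ' = λ + Δλ = 44.6 + 4.7805 = 49.3805 pm
p' = h/λ' = 6.6261e-34/4.9381e-11 = 1.3418e-23 kg·m/s

Momentum is a vector; the scattered photon's direction makes angle θ = 166° with the incident direction. The magnitude of the vector change Δp⃗ = p⃗₀ − p⃗' is found from the law of cosines:
|Δp⃗|² = p₀² + p'² − 2p₀p'cos θ
|Δp⃗|² = (1.4857e-23)² + (1.3418e-23)² − 2·1.4857e-23·1.3418e-23·cos(166°)
|Δp⃗| = 2.8065e-23 kg·m/s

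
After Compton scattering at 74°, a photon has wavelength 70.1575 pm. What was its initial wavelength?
68.4000 pm

From λ' = λ + Δλ, we have λ = λ' - Δλ

First calculate the Compton shift:
Δλ = λ_C(1 - cos θ)
Δλ = 2.4263 × (1 - cos(74°))
Δλ = 2.4263 × 0.7244
Δλ = 1.7575 pm

Initial wavelength:
λ = λ' - Δλ
λ = 70.1575 - 1.7575
λ = 68.4000 pm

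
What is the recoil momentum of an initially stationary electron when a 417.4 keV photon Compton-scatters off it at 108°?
2.7612e-22 kg·m/s

The electron is initially at rest, so by conservation of momentum:
p⃗_e = p⃗₀ − p⃗'  (incident photon momentum minus scattered photon momentum)

Photon momentum magnitudes (p = h/λ = E/c):
λ₀ = hc/E₀ = 2.9704 pm → p₀ = h/λ₀ = 2.2307e-22 kg·m/s
Δλ = λ_C(1 − cos 108°) = 3.1761 pm
λ' = 6.1465 pm → p' = h/λ' = 1.0780e-22 kg·m/s

The scattered photon makes angle θ = 108° with the incident direction, so by the law of cosines:
|p⃗_e|² = p₀² + p'² − 2p₀p'cos θ
|p⃗_e|² = (2.2307e-22)² + (1.0780e-22)² − 2·2.2307e-22·1.0780e-22·cos(108°)
|p⃗_e| = 2.7612e-22 kg·m/s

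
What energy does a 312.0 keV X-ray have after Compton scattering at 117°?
165.2751 keV

First convert energy to wavelength:
λ = hc/E, with hc ≈ 1239.842 keV·pm (i.e. 1239.842 eV·nm)

For E = 312.0 keV = 312000 eV:
λ = 1239.842 keV·pm / 312.0 keV
λ = 3.9739 pm

Calculate the Compton shift:
Δλ = λ_C(1 - cos(117°)) = 2.4263 × 1.4540
Δλ = 3.5278 pm

Final wavelength:
λ' = 3.9739 + 3.5278 = 7.5017 pm

Final energy:
E' = hc/λ' = 1239.842 / 7.5017 = 165.2751 keV

(Intermediate values are shown rounded; full precision is carried through to the final answer.)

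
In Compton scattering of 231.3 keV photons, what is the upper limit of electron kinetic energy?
109.9009 keV

Maximum energy transfer occurs at θ = 180° (backscattering).

Initial photon: E₀ = 231.3 keV → λ₀ = 5.3603 pm

Maximum Compton shift (at 180°):
Δλ_max = 2λ_C = 2 × 2.4263 = 4.8526 pm

Final wavelength:
λ' = 5.3603 + 4.8526 = 10.2129 pm

Minimum photon energy (maximum energy to electron):
E'_min = hc/λ' = 121.3991 keV

Maximum electron kinetic energy:
K_max = E₀ - E'_min = 231.3000 - 121.3991 = 109.9009 keV

(Intermediate values are shown rounded; full precision is carried through to the final answer.)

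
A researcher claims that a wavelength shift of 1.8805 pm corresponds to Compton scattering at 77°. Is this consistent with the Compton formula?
Yes, consistent

Calculate the expected shift for θ = 77°:

Δλ_expected = λ_C(1 - cos(77°))
Δλ_expected = 2.4263 × (1 - cos(77°))
Δλ_expected = 2.4263 × 0.7750
Δλ_expected = 1.8805 pm

Given shift: 1.8805 pm
Expected shift: 1.8805 pm
Difference: 0.0000 pm

The values match. This is consistent with Compton scattering at the stated angle.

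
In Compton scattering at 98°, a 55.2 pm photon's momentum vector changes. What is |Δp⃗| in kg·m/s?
1.7691e-23 kg·m/s

Photon momentum magnitude is p = h/λ.

Initial momentum:
p₀ = h/λ = 6.6261e-34/5.5200e-11 = 1.2004e-23 kg·m/s

After scattering:
λ' = λ + Δλ = 55.2 + 2.7640 = 57.9640 pm
p' = h/λ' = 6.6261e-34/5.7964e-11 = 1.1431e-23 kg·m/s

Momentum is a vector; the scattered photon's direction makes angle θ = 98° with the incident direction. The magnitude of the vector change Δp⃗ = p⃗₀ − p⃗' is found from the law of cosines:
|Δp⃗|² = p₀² + p'² − 2p₀p'cos θ
|Δp⃗|² = (1.2004e-23)² + (1.1431e-23)² − 2·1.2004e-23·1.1431e-23·cos(98°)
|Δp⃗| = 1.7691e-23 kg·m/s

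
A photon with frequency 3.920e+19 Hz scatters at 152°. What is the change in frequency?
1.466e+19 Hz (decrease)

Convert frequency to wavelength (c = 299792458 m/s):
λ₀ = c/f₀ = 299792458/3.920e+19 = 7.6477668e-12 m = 7.6478 pm

Calculate Compton shift:
Δλ = λ_C(1 - cos(152°)) = 4.5686 pm

Final wavelength:
λ' = λ₀ + Δλ = 7.6478 + 4.5686 = 12.2164 pm

Final frequency:
f' = c/λ' = 299792458/1.2216382e-11 = 2.4540200e+19 Hz

Frequency shift (decrease):
Δf = f₀ - f' = 3.920e+19 - 2.4540200e+19 = 1.466e+19 Hz

(Intermediate values are shown rounded; full precision is carried through to the final answer.)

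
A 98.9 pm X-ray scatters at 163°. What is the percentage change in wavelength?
4.7994%

Calculate the Compton shift:
Δλ = λ_C(1 - cos(163°))
Δλ = 2.4263 × (1 - cos(163°))
Δλ = 2.4263 × 1.9563
Δλ = 4.7466 pm

Percentage change:
(Δλ/λ₀) × 100 = (4.7466/98.9) × 100
= 4.7994%

(Intermediate values are shown rounded; full precision is carried through to the final answer.)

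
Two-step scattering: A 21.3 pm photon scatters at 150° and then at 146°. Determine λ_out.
30.2654 pm

Apply Compton shift twice:

First scattering at θ₁ = 150°:
Δλ₁ = λ_C(1 - cos(150°))
Δλ₁ = 2.4263 × 1.8660
Δλ₁ = 4.5276 pm

After first scattering:
λ₁ = 21.3 + 4.5276 = 25.8276 pm

Second scattering at θ₂ = 146°:
Δλ₂ = λ_C(1 - cos(146°))
Δλ₂ = 2.4263 × 1.8290
Δλ₂ = 4.4378 pm

Final wavelength:
λ₂ = 25.8276 + 4.4378 = 30.2654 pm

Total shift: Δλ_total = 4.5276 + 4.4378 = 8.9654 pm

(Intermediate values are shown rounded; full precision is carried through to the final answer.)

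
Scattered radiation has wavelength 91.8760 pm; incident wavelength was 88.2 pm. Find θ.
121.00°

First find the wavelength shift:
Δλ = λ' - λ = 91.8760 - 88.2 = 3.6760 pm

Using Δλ = λ_C(1 - cos θ), with λ_C = h/(m_e·c) ≈ 2.42631024 pm:
cos θ = 1 - Δλ/λ_C
cos θ = 1 - 3.6760/2.42631024
cos θ = -0.515058

θ = arccos(-0.515058)
θ = 121.00°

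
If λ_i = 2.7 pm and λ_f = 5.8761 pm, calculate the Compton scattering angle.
108.00°

First find the wavelength shift:
Δλ = λ' - λ = 5.8761 - 2.7 = 3.1761 pm

Using Δλ = λ_C(1 - cos θ), with λ_C = h/(m_e·c) ≈ 2.42631024 pm:
cos θ = 1 - Δλ/λ_C
cos θ = 1 - 3.1761/2.42631024
cos θ = -0.309025

θ = arccos(-0.309025)
θ = 108.00°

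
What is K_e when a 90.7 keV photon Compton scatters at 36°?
2.9738 keV

By energy conservation: K_e = E_initial - E_final

First find the scattered photon energy:
Initial wavelength: λ = hc/E = 13.6697 pm
Compton shift: Δλ = λ_C(1 - cos(36°)) = 0.4634 pm
Final wavelength: λ' = 13.6697 + 0.4634 = 14.1331 pm
Final photon energy: E' = hc/λ' = 87.7262 keV

Electron kinetic energy:
K_e = E - E' = 90.7000 - 87.7262 = 2.9738 keV

(Intermediate values are shown rounded; full precision is carried through to the final answer.)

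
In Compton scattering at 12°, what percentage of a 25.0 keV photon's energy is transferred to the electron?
0.0011 (or 0.11%)

Calculate initial and final photon energies:

Initial: E₀ = 25.0 keV → λ₀ = 49.5937 pm
Compton shift: Δλ = 0.0530 pm
Final wavelength: λ' = 49.6467 pm
Final energy: E' = 24.9733 keV

Fractional energy loss:
(E₀ - E')/E₀ = (25.0000 - 24.9733)/25.0000
= 0.0267/25.0000
= 0.0011
= 0.11%

(Intermediate values are shown rounded; full precision is carried through to the final answer.)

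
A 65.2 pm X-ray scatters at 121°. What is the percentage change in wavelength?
5.6380%

Calculate the Compton shift:
Δλ = λ_C(1 - cos(121°))
Δλ = 2.4263 × (1 - cos(121°))
Δλ = 2.4263 × 1.5150
Δλ = 3.6760 pm

Percentage change:
(Δλ/λ₀) × 100 = (3.6760/65.2) × 100
= 5.6380%

(Intermediate values are shown rounded; full precision is carried through to the final answer.)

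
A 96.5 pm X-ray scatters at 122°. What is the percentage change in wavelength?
3.8467%

Calculate the Compton shift:
Δλ = λ_C(1 - cos(122°))
Δλ = 2.4263 × (1 - cos(122°))
Δλ = 2.4263 × 1.5299
Δλ = 3.7121 pm

Percentage change:
(Δλ/λ₀) × 100 = (3.7121/96.5) × 100
= 3.8467%

(Intermediate values are shown rounded; full precision is carried through to the final answer.)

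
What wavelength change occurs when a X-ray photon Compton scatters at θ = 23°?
0.1929 pm

Using the Compton scattering formula:
Δλ = λ_C(1 - cos θ)

where λ_C = h/(m_e·c) ≈ 2.4263 pm is the Compton wavelength of an electron.

For θ = 23°:
cos(23°) = 0.9205
1 - cos(23°) = 0.0795

Δλ = 2.4263 × 0.0795
Δλ = 0.1929 pm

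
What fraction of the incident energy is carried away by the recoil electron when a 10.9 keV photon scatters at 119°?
0.0307 (or 3.07%)

Calculate initial and final photon energies:

Initial: E₀ = 10.9 keV → λ₀ = 113.7470 pm
Compton shift: Δλ = 3.6026 pm
Final wavelength: λ' = 117.3496 pm
Final energy: E' = 10.5654 keV

Fractional energy loss:
(E₀ - E')/E₀ = (10.9000 - 10.5654)/10.9000
= 0.3346/10.9000
= 0.0307
= 3.07%

(Intermediate values are shown rounded; full precision is carried through to the final answer.)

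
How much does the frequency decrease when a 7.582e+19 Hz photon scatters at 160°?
4.120e+19 Hz (decrease)

Convert frequency to wavelength (c = 299792458 m/s):
λ₀ = c/f₀ = 299792458/7.582e+19 = 3.9540023e-12 m = 3.9540 pm

Calculate Compton shift:
Δλ = λ_C(1 - cos(160°)) = 4.7063 pm

Final wavelength:
λ' = λ₀ + Δλ = 3.9540 + 4.7063 = 8.6603 pm

Final frequency:
f' = c/λ' = 299792458/8.6602984e-12 = 3.4616874e+19 Hz

Frequency shift (decrease):
Δf = f₀ - f' = 7.582e+19 - 3.4616874e+19 = 4.120e+19 Hz

(Intermediate values are shown rounded; full precision is carried through to the final answer.)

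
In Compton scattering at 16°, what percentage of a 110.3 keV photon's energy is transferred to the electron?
0.0083 (or 0.83%)

Calculate initial and final photon energies:

Initial: E₀ = 110.3 keV → λ₀ = 11.2406 pm
Compton shift: Δλ = 0.0940 pm
Final wavelength: λ' = 11.3346 pm
Final energy: E' = 109.3853 keV

Fractional energy loss:
(E₀ - E')/E₀ = (110.3000 - 109.3853)/110.3000
= 0.9147/110.3000
= 0.0083
= 0.83%

(Intermediate values are shown rounded; full precision is carried through to the final answer.)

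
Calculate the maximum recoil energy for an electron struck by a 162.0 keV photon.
62.8600 keV

Maximum energy transfer occurs at θ = 180° (backscattering).

Initial photon: E₀ = 162.0 keV → λ₀ = 7.6533 pm

Maximum Compton shift (at 180°):
Δλ_max = 2λ_C = 2 × 2.4263 = 4.8526 pm

Final wavelength:
λ' = 7.6533 + 4.8526 = 12.5060 pm

Minimum photon energy (maximum energy to electron):
E'_min = hc/λ' = 99.1400 keV

Maximum electron kinetic energy:
K_max = E₀ - E'_min = 162.0000 - 99.1400 = 62.8600 keV

(Intermediate values are shown rounded; full precision is carried through to the final answer.)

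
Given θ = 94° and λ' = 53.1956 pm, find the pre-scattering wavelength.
50.6000 pm

From λ' = λ + Δλ, we have λ = λ' - Δλ

First calculate the Compton shift:
Δλ = λ_C(1 - cos θ)
Δλ = 2.4263 × (1 - cos(94°))
Δλ = 2.4263 × 1.0698
Δλ = 2.5956 pm

Initial wavelength:
λ = λ' - Δλ
λ = 53.1956 - 2.5956
λ = 50.6000 pm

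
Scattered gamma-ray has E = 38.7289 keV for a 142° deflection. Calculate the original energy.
44.7999 keV

Convert final energy to wavelength (hc ≈ 1239.842 keV·pm):
λ' = hc/E' = 1239.842 / 38.7289 = 32.0134 pm

Calculate the Compton shift:
Δλ = λ_C(1 - cos(142°))
Δλ = 2.4263 × (1 - cos(142°))
Δλ = 4.3383 pm

Initial wavelength:
λ = λ' - Δλ = 32.0134 - 4.3383 = 27.6751 pm

Initial energy:
E = hc/λ = 1239.842 / 27.6751 = 44.7999 keV

(Intermediate values are shown rounded; full precision is carried through to the final answer.)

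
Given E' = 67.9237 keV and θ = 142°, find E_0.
89.0999 keV

Convert final energy to wavelength (hc ≈ 1239.842 keV·pm):
λ' = hc/E' = 1239.842 / 67.9237 = 18.2535 pm

Calculate the Compton shift:
Δλ = λ_C(1 - cos(142°))
Δλ = 2.4263 × (1 - cos(142°))
Δλ = 4.3383 pm

Initial wavelength:
λ = λ' - Δλ = 18.2535 - 4.3383 = 13.9152 pm

Initial energy:
E = hc/λ = 1239.842 / 13.9152 = 89.0999 keV

(Intermediate values are shown rounded; full precision is carried through to the final answer.)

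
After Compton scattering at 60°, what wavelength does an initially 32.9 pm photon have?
34.1132 pm

Using the Compton formula: λ' = λ + λ_C(1 − cos θ)

For θ = 60°, cos θ = 1/2 (exact) = 0.5000, so:
1 − cos 60° = 1 − (1/2) = 0.5000

Δλ = λ_C × 0.5000 = 2.4263 × 0.5000 = 1.2132 pm

λ' = 32.9 + 1.2132 = 34.1132 pm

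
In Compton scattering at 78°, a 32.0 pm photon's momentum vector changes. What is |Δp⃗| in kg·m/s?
2.5340e-23 kg·m/s

Photon momentum magnitude is p = h/λ.

Initial momentum:
p₀ = h/λ = 6.6261e-34/3.2000e-11 = 2.0706e-23 kg·m/s

After scattering:
λ' = λ + Δλ = 32.0 + 1.9219 = 33.9219 pm
p' = h/λ' = 6.6261e-34/3.3922e-11 = 1.9533e-23 kg·m/s

Momentum is a vector; the scattered photon's direction makes angle θ = 78° with the incident direction. The magnitude of the vector change Δp⃗ = p⃗₀ − p⃗' is found from the law of cosines:
|Δp⃗|² = p₀² + p'² − 2p₀p'cos θ
|Δp⃗|² = (2.0706e-23)² + (1.9533e-23)² − 2·2.0706e-23·1.9533e-23·cos(78°)
|Δp⃗| = 2.5340e-23 kg·m/s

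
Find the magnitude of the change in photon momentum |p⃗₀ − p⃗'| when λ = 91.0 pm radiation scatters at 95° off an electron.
1.0586e-23 kg·m/s

Photon momentum magnitude is p = h/λ.

Initial momentum:
p₀ = h/λ = 6.6261e-34/9.1000e-11 = 7.2814e-24 kg·m/s

After scattering:
λ' = λ + Δλ = 91.0 + 2.6378 = 93.6378 pm
p' = h/λ' = 6.6261e-34/9.3638e-11 = 7.0763e-24 kg·m/s

Momentum is a vector; the scattered photon's direction makes angle θ = 95° with the incident direction. The magnitude of the vector change Δp⃗ = p⃗₀ − p⃗' is found from the law of cosines:
|Δp⃗|² = p₀² + p'² − 2p₀p'cos θ
|Δp⃗|² = (7.2814e-24)² + (7.0763e-24)² − 2·7.2814e-24·7.0763e-24·cos(95°)
|Δp⃗| = 1.0586e-23 kg·m/s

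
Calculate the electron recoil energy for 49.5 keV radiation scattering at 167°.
7.9472 keV

By energy conservation: K_e = E_initial - E_final

First find the scattered photon energy:
Initial wavelength: λ = hc/E = 25.0473 pm
Compton shift: Δλ = λ_C(1 - cos(167°)) = 4.7904 pm
Final wavelength: λ' = 25.0473 + 4.7904 = 29.8377 pm
Final photon energy: E' = hc/λ' = 41.5528 keV

Electron kinetic energy:
K_e = E - E' = 49.5000 - 41.5528 = 7.9472 keV

(Intermediate values are shown rounded; full precision is carried through to the final answer.)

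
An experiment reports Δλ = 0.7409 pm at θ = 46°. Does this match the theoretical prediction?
Yes, consistent

Calculate the expected shift for θ = 46°:

Δλ_expected = λ_C(1 - cos(46°))
Δλ_expected = 2.4263 × (1 - cos(46°))
Δλ_expected = 2.4263 × 0.3053
Δλ_expected = 0.7409 pm

Given shift: 0.7409 pm
Expected shift: 0.7409 pm
Difference: 0.0000 pm

The values match. This is consistent with Compton scattering at the stated angle.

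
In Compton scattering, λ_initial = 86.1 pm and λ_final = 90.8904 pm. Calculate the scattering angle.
167.00°

First find the wavelength shift:
Δλ = λ' - λ = 90.8904 - 86.1 = 4.7904 pm

Using Δλ = λ_C(1 - cos θ), with λ_C = h/(m_e·c) ≈ 2.42631024 pm:
cos θ = 1 - Δλ/λ_C
cos θ = 1 - 4.7904/2.42631024
cos θ = -0.974356

θ = arccos(-0.974356)
θ = 167.00°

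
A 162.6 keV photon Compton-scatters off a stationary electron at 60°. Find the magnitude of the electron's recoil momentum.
8.1591e-23 kg·m/s

The electron is initially at rest, so by conservation of momentum:
p⃗_e = p⃗₀ − p⃗'  (incident photon momentum minus scattered photon momentum)

Photon momentum magnitudes (p = h/λ = E/c):
λ₀ = hc/E₀ = 7.6251 pm → p₀ = h/λ₀ = 8.6898e-23 kg·m/s
Δλ = λ_C(1 − cos 60°) = 1.2132 pm
λ' = 8.8383 pm → p' = h/λ' = 7.4970e-23 kg·m/s

The scattered photon makes angle θ = 60° with the incident direction, so by the law of cosines:
|p⃗_e|² = p₀² + p'² − 2p₀p'cos θ
|p⃗_e|² = (8.6898e-23)² + (7.4970e-23)² − 2·8.6898e-23·7.4970e-23·cos(60°)
|p⃗_e| = 8.1591e-23 kg·m/s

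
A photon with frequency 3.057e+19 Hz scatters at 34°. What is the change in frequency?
1.241e+18 Hz (decrease)

Convert frequency to wavelength (c = 299792458 m/s):
λ₀ = c/f₀ = 299792458/3.057e+19 = 9.8067536e-12 m = 9.8068 pm

Calculate Compton shift:
Δλ = λ_C(1 - cos(34°)) = 0.4148 pm

Final wavelength:
λ' = λ₀ + Δλ = 9.8068 + 0.4148 = 10.2216 pm

Final frequency:
f' = c/λ' = 299792458/1.0221562e-11 = 2.9329419e+19 Hz

Frequency shift (decrease):
Δf = f₀ - f' = 3.057e+19 - 2.9329419e+19 = 1.241e+18 Hz

(Intermediate values are shown rounded; full precision is carried through to the final answer.)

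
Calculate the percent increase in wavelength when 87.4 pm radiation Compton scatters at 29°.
0.3481%

Calculate the Compton shift:
Δλ = λ_C(1 - cos(29°))
Δλ = 2.4263 × (1 - cos(29°))
Δλ = 2.4263 × 0.1254
Δλ = 0.3042 pm

Percentage change:
(Δλ/λ₀) × 100 = (0.3042/87.4) × 100
= 0.3481%

(Intermediate values are shown rounded; full precision is carried through to the final answer.)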